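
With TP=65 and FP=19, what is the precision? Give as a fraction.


Precision = TP / (TP + FP) = 65 / 84 = 65/84.

65/84


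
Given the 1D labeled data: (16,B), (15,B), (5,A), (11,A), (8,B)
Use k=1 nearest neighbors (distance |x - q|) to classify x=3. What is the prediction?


Distances: |16-3|=13, |15-3|=12, |5-3|=2, |11-3|=8, |8-3|=5. 1 nearest: (5,A). Counts: {'A': 1}. Majority class: A.

A


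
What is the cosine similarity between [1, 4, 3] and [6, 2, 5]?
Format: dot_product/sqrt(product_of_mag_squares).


dot = 29. |a|^2 = 26, |b|^2 = 65. cos = 29/sqrt(1690).

29/sqrt(1690)


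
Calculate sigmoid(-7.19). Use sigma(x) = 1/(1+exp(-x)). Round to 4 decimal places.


sigma(-7.19) = 1/(1+e^(7.19)) = 1/(1+1326.103206) = 1/1327.103206 = 0.0008.

0.0008


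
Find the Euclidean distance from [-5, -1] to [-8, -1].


d = sqrt(sum of squared differences). (-5--8)^2=9, (-1--1)^2=0. Sum = 9.

3


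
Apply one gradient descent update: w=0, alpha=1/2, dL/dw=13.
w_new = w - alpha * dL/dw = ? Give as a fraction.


w_new = 0 - 1/2 * 13 = 0 - 13/2 = -13/2.

-13/2


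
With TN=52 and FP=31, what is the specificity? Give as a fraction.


Specificity = TN / (TN + FP) = 52 / 83 = 52/83.

52/83


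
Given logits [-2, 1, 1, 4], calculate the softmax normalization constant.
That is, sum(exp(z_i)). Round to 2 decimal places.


Denom = e^-2=0.1353 + e^1=2.7183 + e^1=2.7183 + e^4=54.5982. Sum = 60.1701, which rounds to 60.17.

60.17


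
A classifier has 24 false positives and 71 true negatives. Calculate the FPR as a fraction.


FPR = FP / (FP + TN) = 24 / 95 = 24/95.

24/95


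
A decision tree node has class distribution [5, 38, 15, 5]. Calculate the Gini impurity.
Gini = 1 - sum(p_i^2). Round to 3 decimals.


Total = 63. Proportions: 5/63, 38/63, 15/63, 5/63. sum(p_i^2) = 0.4331. Gini = 1 - 0.4331 = 0.5669, which rounds to 0.567.

0.567


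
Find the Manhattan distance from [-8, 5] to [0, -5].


d = sum of absolute differences: |-8-0|=8 + |5--5|=10 = 18.

18


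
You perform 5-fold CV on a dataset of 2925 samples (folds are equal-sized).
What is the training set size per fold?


Each validation fold has 2925/5 = 585 samples. Training set = 2925 - 585 = 2340.

2340


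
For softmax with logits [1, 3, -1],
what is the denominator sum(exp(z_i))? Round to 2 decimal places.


Denom = e^1=2.7183 + e^3=20.0855 + e^-1=0.3679. Sum = 23.1717, which rounds to 23.17.

23.17


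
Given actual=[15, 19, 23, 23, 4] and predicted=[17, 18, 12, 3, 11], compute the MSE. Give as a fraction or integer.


MSE = (1/5) * ((15-17)^2=4 + (19-18)^2=1 + (23-12)^2=121 + (23-3)^2=400 + (4-11)^2=49). Sum = 575. MSE = 115.

115


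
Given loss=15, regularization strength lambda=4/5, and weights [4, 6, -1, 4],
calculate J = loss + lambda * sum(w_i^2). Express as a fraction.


L2 sq norm = sum(w^2) = 69. J = 15 + 4/5 * 69 = 351/5.

351/5


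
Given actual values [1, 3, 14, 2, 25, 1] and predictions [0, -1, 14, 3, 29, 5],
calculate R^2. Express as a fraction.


Mean(y) = 23/3. SS_res = 50. SS_tot = 1450/3. R^2 = 1 - 50/(1450/3) = 26/29.

26/29


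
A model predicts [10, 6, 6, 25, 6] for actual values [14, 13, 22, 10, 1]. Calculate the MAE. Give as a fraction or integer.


MAE = (1/5) * (|14-10|=4 + |13-6|=7 + |22-6|=16 + |10-25|=15 + |1-6|=5). Sum = 47. MAE = 47/5.

47/5


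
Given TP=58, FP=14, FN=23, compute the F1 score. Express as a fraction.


Precision = 58/72 = 29/36. Recall = 58/81 = 58/81. F1 = 2*P*R/(P+R) = 116/153.

116/153


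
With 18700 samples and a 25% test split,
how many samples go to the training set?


Test set = 18700 * 25% = 4675. Training set = 18700 - 4675 = 14025.

14025


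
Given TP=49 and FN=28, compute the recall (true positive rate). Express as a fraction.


Recall = TP / (TP + FN) = 49 / 77 = 7/11.

7/11


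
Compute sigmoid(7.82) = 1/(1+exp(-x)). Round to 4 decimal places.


sigma(7.82) = 1/(1+e^(-7.82)) = 1/(1+0.000402) = 1/1.000402 = 0.9996.

0.9996


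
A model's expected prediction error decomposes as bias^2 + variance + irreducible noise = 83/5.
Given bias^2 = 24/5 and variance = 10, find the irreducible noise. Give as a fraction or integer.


Total error = bias^2 + variance + irreducible noise. So irreducible noise = 83/5 - 24/5 - 10 = 9/5.

9/5


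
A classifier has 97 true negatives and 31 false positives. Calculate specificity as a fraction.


Specificity = TN / (TN + FP) = 97 / 128 = 97/128.

97/128


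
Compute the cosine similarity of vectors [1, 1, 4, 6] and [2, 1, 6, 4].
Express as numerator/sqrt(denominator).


dot = 51. |a|^2 = 54, |b|^2 = 57. cos = 51/sqrt(3078).

51/sqrt(3078)


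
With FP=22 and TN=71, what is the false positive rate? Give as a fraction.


FPR = FP / (FP + TN) = 22 / 93 = 22/93.

22/93


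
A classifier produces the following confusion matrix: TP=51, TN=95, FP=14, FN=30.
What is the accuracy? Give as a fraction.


Accuracy = (TP + TN) / (TP + TN + FP + FN) = (51 + 95) / 190 = 73/95.

73/95


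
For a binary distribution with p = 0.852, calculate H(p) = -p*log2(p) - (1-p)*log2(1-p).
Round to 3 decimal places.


H = -0.852*log2(0.852) - 0.148*log2(0.148) = 0.605.

0.605


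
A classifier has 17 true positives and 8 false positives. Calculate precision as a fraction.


Precision = TP / (TP + FP) = 17 / 25 = 17/25.

17/25


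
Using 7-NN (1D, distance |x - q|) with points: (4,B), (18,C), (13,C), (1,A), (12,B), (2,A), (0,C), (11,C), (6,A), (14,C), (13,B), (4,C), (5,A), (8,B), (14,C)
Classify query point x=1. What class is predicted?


Distances: |4-1|=3, |18-1|=17, |13-1|=12, |1-1|=0, |12-1|=11, |2-1|=1, |0-1|=1, |11-1|=10, |6-1|=5, |14-1|=13, |13-1|=12, |4-1|=3, |5-1|=4, |8-1|=7, |14-1|=13. 7 nearest: (1,A), (2,A), (0,C), (4,B), (4,C), (5,A), (6,A). Counts: {'A': 4, 'C': 2, 'B': 1}. Majority class: A.

A


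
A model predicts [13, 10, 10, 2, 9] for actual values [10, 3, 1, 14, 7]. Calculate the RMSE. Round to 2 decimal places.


MSE = 57.4000. RMSE = sqrt(57.4000) = 7.58.

7.58


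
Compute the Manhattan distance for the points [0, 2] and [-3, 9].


d = sum of absolute differences: |0--3|=3 + |2-9|=7 = 10.

10


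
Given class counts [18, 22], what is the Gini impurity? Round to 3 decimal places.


Total = 40. Proportions: 18/40, 22/40. sum(p_i^2) = 0.5050. Gini = 1 - 0.5050 = 0.4950, which rounds to 0.495.

0.495


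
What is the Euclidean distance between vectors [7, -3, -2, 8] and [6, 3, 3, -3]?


d = sqrt(sum of squared differences). (7-6)^2=1, (-3-3)^2=36, (-2-3)^2=25, (8--3)^2=121. Sum = 183.

sqrt(183)


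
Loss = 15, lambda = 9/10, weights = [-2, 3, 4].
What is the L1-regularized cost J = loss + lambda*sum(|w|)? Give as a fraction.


L1 norm = sum(|w|) = 9. J = 15 + 9/10 * 9 = 231/10.

231/10


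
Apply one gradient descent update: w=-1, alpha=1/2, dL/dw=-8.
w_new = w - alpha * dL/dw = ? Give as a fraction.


w_new = -1 - 1/2 * -8 = -1 - -4 = 3.

3


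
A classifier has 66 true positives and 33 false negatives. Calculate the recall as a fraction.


Recall = TP / (TP + FN) = 66 / 99 = 2/3.

2/3


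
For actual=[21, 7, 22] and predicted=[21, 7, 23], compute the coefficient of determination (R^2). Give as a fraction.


Mean(y) = 50/3. SS_res = 1. SS_tot = 422/3. R^2 = 1 - 1/(422/3) = 419/422.

419/422


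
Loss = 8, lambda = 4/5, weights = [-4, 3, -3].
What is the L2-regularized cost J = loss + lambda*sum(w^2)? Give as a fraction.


L2 sq norm = sum(w^2) = 34. J = 8 + 4/5 * 34 = 176/5.

176/5


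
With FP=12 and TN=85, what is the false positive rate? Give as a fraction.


FPR = FP / (FP + TN) = 12 / 97 = 12/97.

12/97


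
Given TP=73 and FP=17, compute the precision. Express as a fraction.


Precision = TP / (TP + FP) = 73 / 90 = 73/90.

73/90


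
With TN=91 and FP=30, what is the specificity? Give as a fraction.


Specificity = TN / (TN + FP) = 91 / 121 = 91/121.

91/121


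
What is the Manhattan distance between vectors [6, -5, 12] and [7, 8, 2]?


d = sum of absolute differences: |6-7|=1 + |-5-8|=13 + |12-2|=10 = 24.

24


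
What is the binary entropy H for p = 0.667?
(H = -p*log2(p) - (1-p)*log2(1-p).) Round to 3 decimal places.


H = -0.667*log2(0.667) - 0.333*log2(0.333) = 0.918.

0.918


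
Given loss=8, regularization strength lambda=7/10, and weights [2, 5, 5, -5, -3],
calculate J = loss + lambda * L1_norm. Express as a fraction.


L1 norm = sum(|w|) = 20. J = 8 + 7/10 * 20 = 22.

22


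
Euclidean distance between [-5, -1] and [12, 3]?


d = sqrt(sum of squared differences). (-5-12)^2=289, (-1-3)^2=16. Sum = 305.

sqrt(305)


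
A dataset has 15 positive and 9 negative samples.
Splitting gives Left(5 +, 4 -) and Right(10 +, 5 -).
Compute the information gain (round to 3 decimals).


H(parent) = 0.9544. H(left) = 0.9911, H(right) = 0.9183. Weighted = (9/24)*0.9911 + (15/24)*0.9183 = 0.9456. IG = 0.9544 - 0.9456 = 0.0088, which rounds to 0.009.

0.009


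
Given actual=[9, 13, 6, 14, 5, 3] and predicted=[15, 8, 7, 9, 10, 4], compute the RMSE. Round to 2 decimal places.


MSE = 18.8333. RMSE = sqrt(18.8333) = 4.34.

4.34


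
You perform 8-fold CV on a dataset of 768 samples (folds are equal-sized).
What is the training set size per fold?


Each validation fold has 768/8 = 96 samples. Training set = 768 - 96 = 672.

672


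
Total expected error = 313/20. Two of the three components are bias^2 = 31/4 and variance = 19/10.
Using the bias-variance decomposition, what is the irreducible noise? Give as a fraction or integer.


Total error = bias^2 + variance + irreducible noise. So irreducible noise = 313/20 - 31/4 - 19/10 = 6.

6


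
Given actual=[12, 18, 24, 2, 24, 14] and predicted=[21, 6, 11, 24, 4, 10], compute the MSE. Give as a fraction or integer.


MSE = (1/6) * ((12-21)^2=81 + (18-6)^2=144 + (24-11)^2=169 + (2-24)^2=484 + (24-4)^2=400 + (14-10)^2=16). Sum = 1294. MSE = 647/3.

647/3


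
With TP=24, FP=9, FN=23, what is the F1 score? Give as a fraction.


Precision = 24/33 = 8/11. Recall = 24/47 = 24/47. F1 = 2*P*R/(P+R) = 3/5.

3/5


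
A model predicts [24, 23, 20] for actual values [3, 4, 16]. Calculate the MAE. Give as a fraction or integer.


MAE = (1/3) * (|3-24|=21 + |4-23|=19 + |16-20|=4). Sum = 44. MAE = 44/3.

44/3


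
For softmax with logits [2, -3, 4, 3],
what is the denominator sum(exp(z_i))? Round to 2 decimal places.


Denom = e^2=7.3891 + e^-3=0.0498 + e^4=54.5982 + e^3=20.0855. Sum = 82.1226, which rounds to 82.12.

82.12


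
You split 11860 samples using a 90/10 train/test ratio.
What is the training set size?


Test set = 11860 * 10% = 1186. Training set = 11860 - 1186 = 10674.

10674


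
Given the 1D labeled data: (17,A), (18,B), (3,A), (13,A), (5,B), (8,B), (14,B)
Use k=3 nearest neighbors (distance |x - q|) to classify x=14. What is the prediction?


Distances: |17-14|=3, |18-14|=4, |3-14|=11, |13-14|=1, |5-14|=9, |8-14|=6, |14-14|=0. 3 nearest: (14,B), (13,A), (17,A). Counts: {'B': 1, 'A': 2}. Majority class: A.

A


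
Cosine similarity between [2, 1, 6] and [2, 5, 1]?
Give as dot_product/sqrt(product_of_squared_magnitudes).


dot = 15. |a|^2 = 41, |b|^2 = 30. cos = 15/sqrt(1230).

15/sqrt(1230)


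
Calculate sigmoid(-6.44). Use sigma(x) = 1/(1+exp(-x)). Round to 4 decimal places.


sigma(-6.44) = 1/(1+e^(6.44)) = 1/(1+626.406800) = 1/627.406800 = 0.0016.

0.0016


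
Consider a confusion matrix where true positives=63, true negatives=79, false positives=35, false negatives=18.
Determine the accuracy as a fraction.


Accuracy = (TP + TN) / (TP + TN + FP + FN) = (63 + 79) / 195 = 142/195.

142/195


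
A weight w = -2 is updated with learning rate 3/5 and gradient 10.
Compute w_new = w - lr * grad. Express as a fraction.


w_new = -2 - 3/5 * 10 = -2 - 6 = -8.

-8


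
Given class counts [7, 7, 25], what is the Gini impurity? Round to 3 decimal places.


Total = 39. Proportions: 7/39, 7/39, 25/39. sum(p_i^2) = 0.4753. Gini = 1 - 0.4753 = 0.5247, which rounds to 0.525.

0.525


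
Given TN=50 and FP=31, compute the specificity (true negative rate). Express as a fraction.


Specificity = TN / (TN + FP) = 50 / 81 = 50/81.

50/81


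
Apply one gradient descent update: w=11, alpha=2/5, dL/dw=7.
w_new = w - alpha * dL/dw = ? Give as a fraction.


w_new = 11 - 2/5 * 7 = 11 - 14/5 = 41/5.

41/5


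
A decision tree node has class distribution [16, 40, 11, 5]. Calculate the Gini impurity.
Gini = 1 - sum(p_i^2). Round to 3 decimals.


Total = 72. Proportions: 16/72, 40/72, 11/72, 5/72. sum(p_i^2) = 0.3862. Gini = 1 - 0.3862 = 0.6138, which rounds to 0.614.

0.614


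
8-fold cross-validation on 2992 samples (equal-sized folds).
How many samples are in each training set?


Each validation fold has 2992/8 = 374 samples. Training set = 2992 - 374 = 2618.

2618


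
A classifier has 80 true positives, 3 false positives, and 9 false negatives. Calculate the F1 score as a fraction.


Precision = 80/83 = 80/83. Recall = 80/89 = 80/89. F1 = 2*P*R/(P+R) = 40/43.

40/43


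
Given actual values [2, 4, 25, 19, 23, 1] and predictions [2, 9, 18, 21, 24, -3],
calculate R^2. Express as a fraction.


Mean(y) = 37/3. SS_res = 95. SS_tot = 1870/3. R^2 = 1 - 95/(1870/3) = 317/374.

317/374


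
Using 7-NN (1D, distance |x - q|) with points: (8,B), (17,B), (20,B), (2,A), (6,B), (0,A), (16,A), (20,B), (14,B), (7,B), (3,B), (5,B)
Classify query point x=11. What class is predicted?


Distances: |8-11|=3, |17-11|=6, |20-11|=9, |2-11|=9, |6-11|=5, |0-11|=11, |16-11|=5, |20-11|=9, |14-11|=3, |7-11|=4, |3-11|=8, |5-11|=6. 7 nearest: (8,B), (14,B), (7,B), (16,A), (6,B), (17,B), (5,B). Counts: {'B': 6, 'A': 1}. Majority class: B.

B


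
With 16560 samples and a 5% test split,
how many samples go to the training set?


Test set = 16560 * 5% = 828. Training set = 16560 - 828 = 15732.

15732


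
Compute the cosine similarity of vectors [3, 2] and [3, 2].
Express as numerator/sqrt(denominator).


dot = 13. |a|^2 = 13, |b|^2 = 13. cos = 13/sqrt(169).

13/sqrt(169)


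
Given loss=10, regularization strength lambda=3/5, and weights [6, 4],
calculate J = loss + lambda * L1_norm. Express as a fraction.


L1 norm = sum(|w|) = 10. J = 10 + 3/5 * 10 = 16.

16


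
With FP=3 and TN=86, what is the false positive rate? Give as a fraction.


FPR = FP / (FP + TN) = 3 / 89 = 3/89.

3/89


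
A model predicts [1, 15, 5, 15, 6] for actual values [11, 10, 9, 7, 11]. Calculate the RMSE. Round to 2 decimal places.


MSE = 46.0000. RMSE = sqrt(46.0000) = 6.78.

6.78


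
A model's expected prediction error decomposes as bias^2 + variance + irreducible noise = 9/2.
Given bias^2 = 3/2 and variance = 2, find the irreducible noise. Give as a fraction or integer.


Total error = bias^2 + variance + irreducible noise. So irreducible noise = 9/2 - 3/2 - 2 = 1.

1


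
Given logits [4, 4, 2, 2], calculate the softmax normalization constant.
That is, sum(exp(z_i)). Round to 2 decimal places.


Denom = e^4=54.5982 + e^4=54.5982 + e^2=7.3891 + e^2=7.3891. Sum = 123.9746, which rounds to 123.97.

123.97


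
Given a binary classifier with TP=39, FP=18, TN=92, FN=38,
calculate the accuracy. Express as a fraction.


Accuracy = (TP + TN) / (TP + TN + FP + FN) = (39 + 92) / 187 = 131/187.

131/187


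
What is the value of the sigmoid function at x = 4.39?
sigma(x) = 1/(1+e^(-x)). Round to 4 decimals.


sigma(4.39) = 1/(1+e^(-4.39)) = 1/(1+0.012401) = 1/1.012401 = 0.9878.

0.9878


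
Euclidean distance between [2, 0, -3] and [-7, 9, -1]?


d = sqrt(sum of squared differences). (2--7)^2=81, (0-9)^2=81, (-3--1)^2=4. Sum = 166.

sqrt(166)


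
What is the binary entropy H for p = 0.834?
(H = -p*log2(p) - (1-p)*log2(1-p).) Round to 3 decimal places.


H = -0.834*log2(0.834) - 0.166*log2(0.166) = 0.648.

0.648


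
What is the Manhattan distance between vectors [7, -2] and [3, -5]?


d = sum of absolute differences: |7-3|=4 + |-2--5|=3 = 7.

7


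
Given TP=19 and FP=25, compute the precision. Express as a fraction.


Precision = TP / (TP + FP) = 19 / 44 = 19/44.

19/44


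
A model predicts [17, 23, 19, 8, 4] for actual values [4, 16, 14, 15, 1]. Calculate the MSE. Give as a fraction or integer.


MSE = (1/5) * ((4-17)^2=169 + (16-23)^2=49 + (14-19)^2=25 + (15-8)^2=49 + (1-4)^2=9). Sum = 301. MSE = 301/5.

301/5


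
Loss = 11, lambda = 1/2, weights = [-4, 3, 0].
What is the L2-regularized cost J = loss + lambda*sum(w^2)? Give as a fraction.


L2 sq norm = sum(w^2) = 25. J = 11 + 1/2 * 25 = 47/2.

47/2


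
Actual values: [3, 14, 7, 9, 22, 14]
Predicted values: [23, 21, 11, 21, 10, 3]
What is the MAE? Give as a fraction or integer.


MAE = (1/6) * (|3-23|=20 + |14-21|=7 + |7-11|=4 + |9-21|=12 + |22-10|=12 + |14-3|=11). Sum = 66. MAE = 11.

11


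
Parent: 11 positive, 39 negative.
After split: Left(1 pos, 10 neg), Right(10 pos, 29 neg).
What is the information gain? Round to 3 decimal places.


H(parent) = 0.7602. H(left) = 0.4395, H(right) = 0.8213. Weighted = (11/50)*0.4395 + (39/50)*0.8213 = 0.7373. IG = 0.7602 - 0.7373 = 0.0229, which rounds to 0.023.

0.023


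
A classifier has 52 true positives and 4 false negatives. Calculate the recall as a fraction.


Recall = TP / (TP + FN) = 52 / 56 = 13/14.

13/14


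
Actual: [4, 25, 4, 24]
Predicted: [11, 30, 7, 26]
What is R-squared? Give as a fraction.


Mean(y) = 57/4. SS_res = 87. SS_tot = 1683/4. R^2 = 1 - 87/(1683/4) = 445/561.

445/561


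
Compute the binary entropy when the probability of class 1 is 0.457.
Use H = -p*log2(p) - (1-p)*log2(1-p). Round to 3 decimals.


H = -0.457*log2(0.457) - 0.543*log2(0.543) = 0.995.

0.995


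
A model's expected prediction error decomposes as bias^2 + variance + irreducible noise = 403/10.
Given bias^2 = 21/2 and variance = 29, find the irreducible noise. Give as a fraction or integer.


Total error = bias^2 + variance + irreducible noise. So irreducible noise = 403/10 - 21/2 - 29 = 4/5.

4/5


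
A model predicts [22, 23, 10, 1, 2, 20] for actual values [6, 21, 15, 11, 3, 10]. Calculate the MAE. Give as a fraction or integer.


MAE = (1/6) * (|6-22|=16 + |21-23|=2 + |15-10|=5 + |11-1|=10 + |3-2|=1 + |10-20|=10). Sum = 44. MAE = 22/3.

22/3


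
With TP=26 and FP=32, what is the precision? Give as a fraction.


Precision = TP / (TP + FP) = 26 / 58 = 13/29.

13/29


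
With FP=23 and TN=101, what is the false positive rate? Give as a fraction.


FPR = FP / (FP + TN) = 23 / 124 = 23/124.

23/124


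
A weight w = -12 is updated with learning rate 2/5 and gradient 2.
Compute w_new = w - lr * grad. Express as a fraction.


w_new = -12 - 2/5 * 2 = -12 - 4/5 = -64/5.

-64/5


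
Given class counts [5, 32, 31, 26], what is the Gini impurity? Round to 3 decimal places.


Total = 94. Proportions: 5/94, 32/94, 31/94, 26/94. sum(p_i^2) = 0.3040. Gini = 1 - 0.3040 = 0.6960, which rounds to 0.696.

0.696


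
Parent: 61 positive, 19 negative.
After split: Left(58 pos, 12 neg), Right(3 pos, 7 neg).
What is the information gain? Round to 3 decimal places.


H(parent) = 0.7909. H(left) = 0.6610, H(right) = 0.8813. Weighted = (70/80)*0.6610 + (10/80)*0.8813 = 0.6885. IG = 0.7909 - 0.6885 = 0.1024, which rounds to 0.102.

0.102


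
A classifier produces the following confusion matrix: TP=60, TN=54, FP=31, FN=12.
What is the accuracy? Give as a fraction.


Accuracy = (TP + TN) / (TP + TN + FP + FN) = (60 + 54) / 157 = 114/157.

114/157


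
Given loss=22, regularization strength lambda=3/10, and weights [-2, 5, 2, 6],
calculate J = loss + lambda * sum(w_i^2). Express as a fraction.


L2 sq norm = sum(w^2) = 69. J = 22 + 3/10 * 69 = 427/10.

427/10


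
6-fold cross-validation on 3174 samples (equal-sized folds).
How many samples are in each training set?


Each validation fold has 3174/6 = 529 samples. Training set = 3174 - 529 = 2645.

2645


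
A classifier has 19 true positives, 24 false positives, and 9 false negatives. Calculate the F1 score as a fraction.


Precision = 19/43 = 19/43. Recall = 19/28 = 19/28. F1 = 2*P*R/(P+R) = 38/71.

38/71


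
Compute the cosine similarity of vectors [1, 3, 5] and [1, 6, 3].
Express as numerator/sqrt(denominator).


dot = 34. |a|^2 = 35, |b|^2 = 46. cos = 34/sqrt(1610).

34/sqrt(1610)


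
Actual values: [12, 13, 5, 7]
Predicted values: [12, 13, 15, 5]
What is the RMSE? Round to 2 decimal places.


MSE = 26.0000. RMSE = sqrt(26.0000) = 5.10.

5.10


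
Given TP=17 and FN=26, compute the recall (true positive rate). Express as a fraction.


Recall = TP / (TP + FN) = 17 / 43 = 17/43.

17/43


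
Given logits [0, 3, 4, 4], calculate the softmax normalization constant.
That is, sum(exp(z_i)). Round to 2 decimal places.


Denom = e^0=1.0000 + e^3=20.0855 + e^4=54.5982 + e^4=54.5982. Sum = 130.2819, which rounds to 130.28.

130.28


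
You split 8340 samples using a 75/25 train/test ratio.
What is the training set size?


Test set = 8340 * 25% = 2085. Training set = 8340 - 2085 = 6255.

6255


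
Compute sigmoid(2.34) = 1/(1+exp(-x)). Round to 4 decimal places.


sigma(2.34) = 1/(1+e^(-2.34)) = 1/(1+0.096328) = 1/1.096328 = 0.9121.

0.9121


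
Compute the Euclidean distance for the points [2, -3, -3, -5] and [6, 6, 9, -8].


d = sqrt(sum of squared differences). (2-6)^2=16, (-3-6)^2=81, (-3-9)^2=144, (-5--8)^2=9. Sum = 250.

sqrt(250)


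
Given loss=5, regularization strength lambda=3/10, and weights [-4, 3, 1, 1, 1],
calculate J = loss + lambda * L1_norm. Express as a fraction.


L1 norm = sum(|w|) = 10. J = 5 + 3/10 * 10 = 8.

8


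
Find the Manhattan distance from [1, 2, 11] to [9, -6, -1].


d = sum of absolute differences: |1-9|=8 + |2--6|=8 + |11--1|=12 = 28.

28


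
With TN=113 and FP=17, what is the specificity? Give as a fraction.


Specificity = TN / (TN + FP) = 113 / 130 = 113/130.

113/130


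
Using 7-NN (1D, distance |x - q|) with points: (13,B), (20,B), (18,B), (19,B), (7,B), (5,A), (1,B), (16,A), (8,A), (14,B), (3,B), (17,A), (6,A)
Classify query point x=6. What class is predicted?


Distances: |13-6|=7, |20-6|=14, |18-6|=12, |19-6|=13, |7-6|=1, |5-6|=1, |1-6|=5, |16-6|=10, |8-6|=2, |14-6|=8, |3-6|=3, |17-6|=11, |6-6|=0. 7 nearest: (6,A), (5,A), (7,B), (8,A), (3,B), (1,B), (13,B). Counts: {'A': 3, 'B': 4}. Majority class: B.

B


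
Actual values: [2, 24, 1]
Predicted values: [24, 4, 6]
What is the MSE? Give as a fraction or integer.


MSE = (1/3) * ((2-24)^2=484 + (24-4)^2=400 + (1-6)^2=25). Sum = 909. MSE = 303.

303


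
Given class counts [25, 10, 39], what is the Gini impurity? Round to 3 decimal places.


Total = 74. Proportions: 25/74, 10/74, 39/74. sum(p_i^2) = 0.4102. Gini = 1 - 0.4102 = 0.5898, which rounds to 0.590.

0.590


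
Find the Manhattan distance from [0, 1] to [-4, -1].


d = sum of absolute differences: |0--4|=4 + |1--1|=2 = 6.

6


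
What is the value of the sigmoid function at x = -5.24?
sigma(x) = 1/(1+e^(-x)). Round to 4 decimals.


sigma(-5.24) = 1/(1+e^(5.24)) = 1/(1+188.670102) = 1/189.670102 = 0.0053.

0.0053


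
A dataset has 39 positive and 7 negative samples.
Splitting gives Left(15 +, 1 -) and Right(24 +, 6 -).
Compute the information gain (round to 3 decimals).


H(parent) = 0.6153. H(left) = 0.3373, H(right) = 0.7219. Weighted = (16/46)*0.3373 + (30/46)*0.7219 = 0.5881. IG = 0.6153 - 0.5881 = 0.0272, which rounds to 0.027.

0.027


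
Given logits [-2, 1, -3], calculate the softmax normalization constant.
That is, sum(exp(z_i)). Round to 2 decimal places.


Denom = e^-2=0.1353 + e^1=2.7183 + e^-3=0.0498. Sum = 2.9034, which rounds to 2.90.

2.90


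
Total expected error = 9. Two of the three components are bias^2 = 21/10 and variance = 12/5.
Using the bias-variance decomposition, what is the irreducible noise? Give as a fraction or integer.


Total error = bias^2 + variance + irreducible noise. So irreducible noise = 9 - 21/10 - 12/5 = 9/2.

9/2


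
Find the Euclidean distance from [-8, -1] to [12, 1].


d = sqrt(sum of squared differences). (-8-12)^2=400, (-1-1)^2=4. Sum = 404.

sqrt(404)


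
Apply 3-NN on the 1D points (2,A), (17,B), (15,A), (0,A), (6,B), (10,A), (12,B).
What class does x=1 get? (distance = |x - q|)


Distances: |2-1|=1, |17-1|=16, |15-1|=14, |0-1|=1, |6-1|=5, |10-1|=9, |12-1|=11. 3 nearest: (2,A), (0,A), (6,B). Counts: {'A': 2, 'B': 1}. Majority class: A.

A


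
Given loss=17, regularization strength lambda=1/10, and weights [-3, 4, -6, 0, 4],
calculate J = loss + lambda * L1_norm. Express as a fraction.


L1 norm = sum(|w|) = 17. J = 17 + 1/10 * 17 = 187/10.

187/10


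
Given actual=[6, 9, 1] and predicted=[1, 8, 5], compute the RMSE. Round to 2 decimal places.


MSE = 14.0000. RMSE = sqrt(14.0000) = 3.74.

3.74


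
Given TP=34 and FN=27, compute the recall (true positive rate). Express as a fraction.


Recall = TP / (TP + FN) = 34 / 61 = 34/61.

34/61


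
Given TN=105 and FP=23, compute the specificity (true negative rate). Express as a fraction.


Specificity = TN / (TN + FP) = 105 / 128 = 105/128.

105/128


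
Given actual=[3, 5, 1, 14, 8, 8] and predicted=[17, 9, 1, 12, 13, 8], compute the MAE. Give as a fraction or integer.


MAE = (1/6) * (|3-17|=14 + |5-9|=4 + |1-1|=0 + |14-12|=2 + |8-13|=5 + |8-8|=0). Sum = 25. MAE = 25/6.

25/6


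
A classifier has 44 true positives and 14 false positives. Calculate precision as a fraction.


Precision = TP / (TP + FP) = 44 / 58 = 22/29.

22/29


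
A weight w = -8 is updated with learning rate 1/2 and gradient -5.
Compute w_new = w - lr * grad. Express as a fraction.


w_new = -8 - 1/2 * -5 = -8 - -5/2 = -11/2.

-11/2


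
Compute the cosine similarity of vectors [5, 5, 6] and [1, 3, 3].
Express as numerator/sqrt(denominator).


dot = 38. |a|^2 = 86, |b|^2 = 19. cos = 38/sqrt(1634).

38/sqrt(1634)


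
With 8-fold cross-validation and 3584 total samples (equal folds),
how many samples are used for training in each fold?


Each validation fold has 3584/8 = 448 samples. Training set = 3584 - 448 = 3136.

3136


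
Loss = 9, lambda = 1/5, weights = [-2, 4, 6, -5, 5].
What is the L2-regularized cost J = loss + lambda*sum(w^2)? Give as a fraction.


L2 sq norm = sum(w^2) = 106. J = 9 + 1/5 * 106 = 151/5.

151/5


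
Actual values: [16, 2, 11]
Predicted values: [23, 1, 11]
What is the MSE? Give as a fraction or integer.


MSE = (1/3) * ((16-23)^2=49 + (2-1)^2=1 + (11-11)^2=0). Sum = 50. MSE = 50/3.

50/3


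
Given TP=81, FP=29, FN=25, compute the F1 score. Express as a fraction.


Precision = 81/110 = 81/110. Recall = 81/106 = 81/106. F1 = 2*P*R/(P+R) = 3/4.

3/4


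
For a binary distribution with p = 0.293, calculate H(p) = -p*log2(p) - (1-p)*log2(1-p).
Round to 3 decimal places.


H = -0.293*log2(0.293) - 0.707*log2(0.707) = 0.873.

0.873


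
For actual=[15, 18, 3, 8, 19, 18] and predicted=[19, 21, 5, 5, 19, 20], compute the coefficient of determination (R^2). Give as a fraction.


Mean(y) = 27/2. SS_res = 42. SS_tot = 427/2. R^2 = 1 - 42/(427/2) = 49/61.

49/61


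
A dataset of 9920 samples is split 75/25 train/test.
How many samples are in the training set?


Test set = 9920 * 25% = 2480. Training set = 9920 - 2480 = 7440.

7440


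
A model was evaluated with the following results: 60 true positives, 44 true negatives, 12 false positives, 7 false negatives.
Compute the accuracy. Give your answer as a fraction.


Accuracy = (TP + TN) / (TP + TN + FP + FN) = (60 + 44) / 123 = 104/123.

104/123


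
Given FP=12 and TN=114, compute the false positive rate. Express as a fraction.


FPR = FP / (FP + TN) = 12 / 126 = 2/21.

2/21


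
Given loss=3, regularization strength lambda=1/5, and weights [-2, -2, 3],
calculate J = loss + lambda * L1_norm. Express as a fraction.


L1 norm = sum(|w|) = 7. J = 3 + 1/5 * 7 = 22/5.

22/5


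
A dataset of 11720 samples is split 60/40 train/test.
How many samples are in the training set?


Test set = 11720 * 40% = 4688. Training set = 11720 - 4688 = 7032.

7032


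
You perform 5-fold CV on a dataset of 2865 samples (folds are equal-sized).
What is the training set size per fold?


Each validation fold has 2865/5 = 573 samples. Training set = 2865 - 573 = 2292.

2292


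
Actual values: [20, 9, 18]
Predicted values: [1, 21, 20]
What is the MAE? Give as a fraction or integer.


MAE = (1/3) * (|20-1|=19 + |9-21|=12 + |18-20|=2). Sum = 33. MAE = 11.

11


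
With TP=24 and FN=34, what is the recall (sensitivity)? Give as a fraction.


Recall = TP / (TP + FN) = 24 / 58 = 12/29.

12/29


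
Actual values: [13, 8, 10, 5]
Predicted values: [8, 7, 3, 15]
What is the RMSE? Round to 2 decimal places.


MSE = 43.7500. RMSE = sqrt(43.7500) = 6.61.

6.61


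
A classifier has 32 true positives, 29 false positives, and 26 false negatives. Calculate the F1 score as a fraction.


Precision = 32/61 = 32/61. Recall = 32/58 = 16/29. F1 = 2*P*R/(P+R) = 64/119.

64/119


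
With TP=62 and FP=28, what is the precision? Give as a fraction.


Precision = TP / (TP + FP) = 62 / 90 = 31/45.

31/45


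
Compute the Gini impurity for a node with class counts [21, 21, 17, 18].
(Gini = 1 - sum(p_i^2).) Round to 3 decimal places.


Total = 77. Proportions: 21/77, 21/77, 17/77, 18/77. sum(p_i^2) = 0.2522. Gini = 1 - 0.2522 = 0.7478, which rounds to 0.748.

0.748


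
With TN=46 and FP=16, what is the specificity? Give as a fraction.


Specificity = TN / (TN + FP) = 46 / 62 = 23/31.

23/31


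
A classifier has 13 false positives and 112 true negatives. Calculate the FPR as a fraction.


FPR = FP / (FP + TN) = 13 / 125 = 13/125.

13/125


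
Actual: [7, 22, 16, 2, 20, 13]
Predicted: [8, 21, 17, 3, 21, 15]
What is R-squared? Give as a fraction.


Mean(y) = 40/3. SS_res = 9. SS_tot = 886/3. R^2 = 1 - 9/(886/3) = 859/886.

859/886


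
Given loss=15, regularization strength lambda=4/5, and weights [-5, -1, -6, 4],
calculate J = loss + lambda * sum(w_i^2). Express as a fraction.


L2 sq norm = sum(w^2) = 78. J = 15 + 4/5 * 78 = 387/5.

387/5


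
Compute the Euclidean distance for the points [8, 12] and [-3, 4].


d = sqrt(sum of squared differences). (8--3)^2=121, (12-4)^2=64. Sum = 185.

sqrt(185)


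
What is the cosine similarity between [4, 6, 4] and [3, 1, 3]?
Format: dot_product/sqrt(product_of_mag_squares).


dot = 30. |a|^2 = 68, |b|^2 = 19. cos = 30/sqrt(1292).

30/sqrt(1292)


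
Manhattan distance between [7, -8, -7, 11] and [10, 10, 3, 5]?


d = sum of absolute differences: |7-10|=3 + |-8-10|=18 + |-7-3|=10 + |11-5|=6 = 37.

37


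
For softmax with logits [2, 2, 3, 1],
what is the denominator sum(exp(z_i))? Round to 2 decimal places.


Denom = e^2=7.3891 + e^2=7.3891 + e^3=20.0855 + e^1=2.7183. Sum = 37.5820, which rounds to 37.58.

37.58


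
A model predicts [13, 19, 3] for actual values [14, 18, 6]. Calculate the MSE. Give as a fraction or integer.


MSE = (1/3) * ((14-13)^2=1 + (18-19)^2=1 + (6-3)^2=9). Sum = 11. MSE = 11/3.

11/3


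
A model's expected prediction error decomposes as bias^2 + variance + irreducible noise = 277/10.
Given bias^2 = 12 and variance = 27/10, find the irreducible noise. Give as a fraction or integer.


Total error = bias^2 + variance + irreducible noise. So irreducible noise = 277/10 - 12 - 27/10 = 13.

13


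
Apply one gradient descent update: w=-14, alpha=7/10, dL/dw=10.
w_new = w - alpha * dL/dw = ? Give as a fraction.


w_new = -14 - 7/10 * 10 = -14 - 7 = -21.

-21


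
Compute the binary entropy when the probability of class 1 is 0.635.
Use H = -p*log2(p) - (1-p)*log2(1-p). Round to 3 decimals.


H = -0.635*log2(0.635) - 0.365*log2(0.365) = 0.947.

0.947


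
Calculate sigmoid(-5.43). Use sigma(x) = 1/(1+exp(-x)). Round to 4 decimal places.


sigma(-5.43) = 1/(1+e^(5.43)) = 1/(1+228.149245) = 1/229.149245 = 0.0044.

0.0044


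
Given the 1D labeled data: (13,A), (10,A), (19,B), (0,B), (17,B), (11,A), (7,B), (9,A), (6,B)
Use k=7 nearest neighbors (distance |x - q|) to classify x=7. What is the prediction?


Distances: |13-7|=6, |10-7|=3, |19-7|=12, |0-7|=7, |17-7|=10, |11-7|=4, |7-7|=0, |9-7|=2, |6-7|=1. 7 nearest: (7,B), (6,B), (9,A), (10,A), (11,A), (13,A), (0,B). Counts: {'B': 3, 'A': 4}. Majority class: A.

A


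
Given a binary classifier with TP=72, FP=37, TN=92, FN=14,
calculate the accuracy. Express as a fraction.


Accuracy = (TP + TN) / (TP + TN + FP + FN) = (72 + 92) / 215 = 164/215.

164/215


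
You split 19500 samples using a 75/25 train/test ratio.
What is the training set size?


Test set = 19500 * 25% = 4875. Training set = 19500 - 4875 = 14625.

14625


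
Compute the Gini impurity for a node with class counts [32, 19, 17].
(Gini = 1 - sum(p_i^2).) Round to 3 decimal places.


Total = 68. Proportions: 32/68, 19/68, 17/68. sum(p_i^2) = 0.3620. Gini = 1 - 0.3620 = 0.6380, which rounds to 0.638.

0.638


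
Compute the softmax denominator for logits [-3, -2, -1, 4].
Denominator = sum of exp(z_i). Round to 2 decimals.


Denom = e^-3=0.0498 + e^-2=0.1353 + e^-1=0.3679 + e^4=54.5982. Sum = 55.1512, which rounds to 55.15.

55.15


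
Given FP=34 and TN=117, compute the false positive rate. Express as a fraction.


FPR = FP / (FP + TN) = 34 / 151 = 34/151.

34/151


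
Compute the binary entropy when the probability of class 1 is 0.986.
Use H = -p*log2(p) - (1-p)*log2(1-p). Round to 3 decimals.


H = -0.986*log2(0.986) - 0.014*log2(0.014) = 0.106.

0.106


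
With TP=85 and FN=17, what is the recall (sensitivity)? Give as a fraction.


Recall = TP / (TP + FN) = 85 / 102 = 5/6.

5/6


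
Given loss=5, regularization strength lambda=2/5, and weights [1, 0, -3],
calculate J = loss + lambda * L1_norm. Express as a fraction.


L1 norm = sum(|w|) = 4. J = 5 + 2/5 * 4 = 33/5.

33/5


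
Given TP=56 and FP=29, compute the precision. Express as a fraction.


Precision = TP / (TP + FP) = 56 / 85 = 56/85.

56/85


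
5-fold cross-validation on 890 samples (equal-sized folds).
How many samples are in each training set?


Each validation fold has 890/5 = 178 samples. Training set = 890 - 178 = 712.

712


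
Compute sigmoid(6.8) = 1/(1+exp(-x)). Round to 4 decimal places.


sigma(6.8) = 1/(1+e^(-6.8)) = 1/(1+0.001114) = 1/1.001114 = 0.9989.

0.9989


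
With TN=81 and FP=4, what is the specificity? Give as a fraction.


Specificity = TN / (TN + FP) = 81 / 85 = 81/85.

81/85


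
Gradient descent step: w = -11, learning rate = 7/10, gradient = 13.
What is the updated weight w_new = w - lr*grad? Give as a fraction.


w_new = -11 - 7/10 * 13 = -11 - 91/10 = -201/10.

-201/10


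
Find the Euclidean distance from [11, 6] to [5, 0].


d = sqrt(sum of squared differences). (11-5)^2=36, (6-0)^2=36. Sum = 72.

sqrt(72)


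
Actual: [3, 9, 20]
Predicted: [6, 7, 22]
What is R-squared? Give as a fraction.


Mean(y) = 32/3. SS_res = 17. SS_tot = 446/3. R^2 = 1 - 17/(446/3) = 395/446.

395/446


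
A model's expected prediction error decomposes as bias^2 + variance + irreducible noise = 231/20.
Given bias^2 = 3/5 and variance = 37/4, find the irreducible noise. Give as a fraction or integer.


Total error = bias^2 + variance + irreducible noise. So irreducible noise = 231/20 - 3/5 - 37/4 = 17/10.

17/10


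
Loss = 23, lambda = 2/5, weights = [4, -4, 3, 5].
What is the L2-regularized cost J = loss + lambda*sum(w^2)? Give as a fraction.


L2 sq norm = sum(w^2) = 66. J = 23 + 2/5 * 66 = 247/5.

247/5


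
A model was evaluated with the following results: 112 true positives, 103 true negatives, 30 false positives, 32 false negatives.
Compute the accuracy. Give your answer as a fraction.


Accuracy = (TP + TN) / (TP + TN + FP + FN) = (112 + 103) / 277 = 215/277.

215/277


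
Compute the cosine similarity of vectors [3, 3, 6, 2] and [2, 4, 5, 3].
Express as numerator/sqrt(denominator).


dot = 54. |a|^2 = 58, |b|^2 = 54. cos = 54/sqrt(3132).

54/sqrt(3132)


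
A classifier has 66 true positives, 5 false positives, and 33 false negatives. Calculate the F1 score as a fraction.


Precision = 66/71 = 66/71. Recall = 66/99 = 2/3. F1 = 2*P*R/(P+R) = 66/85.

66/85


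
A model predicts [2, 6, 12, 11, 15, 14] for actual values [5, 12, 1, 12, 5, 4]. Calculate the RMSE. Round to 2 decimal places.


MSE = 61.1667. RMSE = sqrt(61.1667) = 7.82.

7.82


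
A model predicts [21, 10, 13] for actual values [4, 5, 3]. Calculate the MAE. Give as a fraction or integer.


MAE = (1/3) * (|4-21|=17 + |5-10|=5 + |3-13|=10). Sum = 32. MAE = 32/3.

32/3


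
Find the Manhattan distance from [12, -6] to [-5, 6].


d = sum of absolute differences: |12--5|=17 + |-6-6|=12 = 29.

29


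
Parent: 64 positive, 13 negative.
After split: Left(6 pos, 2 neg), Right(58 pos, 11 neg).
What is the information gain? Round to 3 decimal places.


H(parent) = 0.6550. H(left) = 0.8113, H(right) = 0.6329. Weighted = (8/77)*0.8113 + (69/77)*0.6329 = 0.6514. IG = 0.6550 - 0.6514 = 0.0036, which rounds to 0.004.

0.004


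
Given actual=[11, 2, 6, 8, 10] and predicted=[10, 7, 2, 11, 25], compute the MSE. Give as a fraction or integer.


MSE = (1/5) * ((11-10)^2=1 + (2-7)^2=25 + (6-2)^2=16 + (8-11)^2=9 + (10-25)^2=225). Sum = 276. MSE = 276/5.

276/5


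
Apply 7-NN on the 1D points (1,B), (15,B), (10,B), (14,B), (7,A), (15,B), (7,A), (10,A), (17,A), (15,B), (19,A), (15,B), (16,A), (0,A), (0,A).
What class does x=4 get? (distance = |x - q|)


Distances: |1-4|=3, |15-4|=11, |10-4|=6, |14-4|=10, |7-4|=3, |15-4|=11, |7-4|=3, |10-4|=6, |17-4|=13, |15-4|=11, |19-4|=15, |15-4|=11, |16-4|=12, |0-4|=4, |0-4|=4. 7 nearest: (7,A), (7,A), (1,B), (0,A), (0,A), (10,A), (10,B). Counts: {'A': 5, 'B': 2}. Majority class: A.

A


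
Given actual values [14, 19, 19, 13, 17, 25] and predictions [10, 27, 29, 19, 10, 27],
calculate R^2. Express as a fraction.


Mean(y) = 107/6. SS_res = 269. SS_tot = 557/6. R^2 = 1 - 269/(557/6) = -1057/557.

-1057/557


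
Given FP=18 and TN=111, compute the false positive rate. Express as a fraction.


FPR = FP / (FP + TN) = 18 / 129 = 6/43.

6/43


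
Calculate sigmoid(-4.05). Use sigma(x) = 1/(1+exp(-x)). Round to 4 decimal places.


sigma(-4.05) = 1/(1+e^(4.05)) = 1/(1+57.397457) = 1/58.397457 = 0.0171.

0.0171


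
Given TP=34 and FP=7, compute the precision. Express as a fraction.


Precision = TP / (TP + FP) = 34 / 41 = 34/41.

34/41


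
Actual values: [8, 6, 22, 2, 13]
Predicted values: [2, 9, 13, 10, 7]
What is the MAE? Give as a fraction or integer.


MAE = (1/5) * (|8-2|=6 + |6-9|=3 + |22-13|=9 + |2-10|=8 + |13-7|=6). Sum = 32. MAE = 32/5.

32/5


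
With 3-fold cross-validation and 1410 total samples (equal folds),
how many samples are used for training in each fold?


Each validation fold has 1410/3 = 470 samples. Training set = 1410 - 470 = 940.

940


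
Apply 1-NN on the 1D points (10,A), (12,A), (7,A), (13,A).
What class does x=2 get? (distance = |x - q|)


Distances: |10-2|=8, |12-2|=10, |7-2|=5, |13-2|=11. 1 nearest: (7,A). Counts: {'A': 1}. Majority class: A.

A


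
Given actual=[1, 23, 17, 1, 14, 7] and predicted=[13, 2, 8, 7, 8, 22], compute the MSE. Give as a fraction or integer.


MSE = (1/6) * ((1-13)^2=144 + (23-2)^2=441 + (17-8)^2=81 + (1-7)^2=36 + (14-8)^2=36 + (7-22)^2=225). Sum = 963. MSE = 321/2.

321/2
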